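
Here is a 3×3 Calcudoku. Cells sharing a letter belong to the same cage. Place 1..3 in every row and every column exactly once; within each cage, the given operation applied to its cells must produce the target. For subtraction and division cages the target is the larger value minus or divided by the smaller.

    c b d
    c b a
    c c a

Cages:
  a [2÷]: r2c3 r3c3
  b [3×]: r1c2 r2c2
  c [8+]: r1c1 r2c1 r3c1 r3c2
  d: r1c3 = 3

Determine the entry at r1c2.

Cage d is given, leaving r1c3 = 3.
The 4 cells of cage c must have sum 8; hence r3c2 = 2.
Row 3 already has 2, leaving r3c3 = 1.
3 is placed in row 1, leaving r1c2 = 1.
The two cells of cage b must have product 3, leaving r2c2 = 3.
Column 3 already has 1, which forces r2c3 = 2.
Row 3 already has 1, which forces r3c1 = 3.
Row 1 now contains 1; hence r1c1 = 2.
2 is placed in row 2; hence r2c1 = 1.
Completed grid: 2 1 3 / 1 3 2 / 3 2 1.

1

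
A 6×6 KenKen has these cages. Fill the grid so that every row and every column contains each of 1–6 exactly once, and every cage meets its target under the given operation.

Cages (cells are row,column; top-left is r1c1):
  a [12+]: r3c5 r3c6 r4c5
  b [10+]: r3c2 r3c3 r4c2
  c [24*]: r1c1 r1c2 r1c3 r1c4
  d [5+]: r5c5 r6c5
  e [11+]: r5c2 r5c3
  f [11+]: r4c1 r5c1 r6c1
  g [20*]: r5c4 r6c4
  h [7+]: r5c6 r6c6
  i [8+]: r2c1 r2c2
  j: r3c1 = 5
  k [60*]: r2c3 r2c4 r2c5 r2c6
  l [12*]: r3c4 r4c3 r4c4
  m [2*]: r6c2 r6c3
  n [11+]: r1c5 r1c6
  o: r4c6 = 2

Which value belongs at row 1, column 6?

Cage j is a single given cell, so r3c1 = 5.
O is a freebie, leaving r4c6 = 2.
The only place for 5 in row 6 is r6c4.
5 is placed in column 4; hence r5c4 = 4.
Row 5 needs a 3, and only r5c6 is open for it.
Cage h needs two cells with sum 7, so r6c6 = 4.
The two cells of cage d must have sum 5, which forces r5c5 = 2.
Row 6 now contains 4, so r6c5 = 3.
The 3 cells of cage f must have sum 11, which forces r4c1 = 4.
Cage a needs sum 12, so r4c5 = 5.
2 is placed in row 5, leaving r5c1 = 1.
Row 6 already has 3; hence r6c1 = 6.
Column 5 now contains 5, leaving r1c5 = 6.
The two cells of cage n must have sum 11, so r1c6 = 5.
The 3 cells of cage l must have product 12; hence r3c4 = 2.
Column 5 now contains 6, so r3c5 = 1.
1 is placed in row 3, which forces r3c6 = 6.
Cage k has product 60, which forces r2c3 = 5.
The 4 cells of cage k must have product 60, which forces r2c4 = 3.
Column 5 already has 1, leaving r2c5 = 4.
Column 6 now contains 6, leaving r2c6 = 1.
Cage b needs sum 10, which forces r3c2 = 4.
Row 3 now contains 6; hence r3c3 = 3.
Cage b has sum 10, leaving r4c2 = 3.
Column 3 now contains 5, so r5c3 = 6.
Cage c has product 24, so r1c1 = 3.
Cage c has product 24, which forces r1c2 = 2.
Cage c has product 24, so r1c3 = 4.
Column 4 already has 3, which forces r1c4 = 1.
Row 2 already has 3, so r2c1 = 2.
5 is placed in row 2; hence r2c2 = 6.
Column 3 already has 6, which forces r4c3 = 1.
The 3 cells of cage l must have product 12, which forces r4c4 = 6.
Row 5 already has 6, so r5c2 = 5.
2 is placed in column 2, which forces r6c2 = 1.
1 is placed in column 3; hence r6c3 = 2.
The full grid is 3 2 4 1 6 5 / 2 6 5 3 4 1 / 5 4 3 2 1 6 / 4 3 1 6 5 2 / 1 5 6 4 2 3 / 6 1 2 5 3 4.

5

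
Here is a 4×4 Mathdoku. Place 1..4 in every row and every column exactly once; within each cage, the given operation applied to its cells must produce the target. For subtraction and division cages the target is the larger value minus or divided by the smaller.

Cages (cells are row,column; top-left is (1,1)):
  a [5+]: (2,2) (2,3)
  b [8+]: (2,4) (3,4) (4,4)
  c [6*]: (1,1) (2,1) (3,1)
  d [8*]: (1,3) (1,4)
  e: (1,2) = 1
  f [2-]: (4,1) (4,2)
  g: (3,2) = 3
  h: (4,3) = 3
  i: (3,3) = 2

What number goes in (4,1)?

E is a freebie, leaving (1,2) = 1.
Cage g is a single given cell; hence (3,2) = 3.
Cage i is a single given cell; hence (3,3) = 2.
Cage h is given, which forces (4,3) = 3.
Column 3 already has 2, so (1,3) = 4.
Cage d's pair has product 8; hence (1,4) = 2.
Cage a's pair has sum 5; hence (2,2) = 4.
Cage a's pair has sum 5, which forces (2,3) = 1.
Cage b needs sum 8, leaving (2,4) = 3.
Row 3 now contains 2; hence (3,1) = 1.
Row 3 now contains 1, so (3,4) = 4.
Column 2 now contains 4, so (4,2) = 2.
Column 4 already has 4, leaving (4,4) = 1.
2 is placed in row 1, so (1,1) = 3.
3 is placed in row 2, leaving (2,1) = 2.
2 is placed in row 4, leaving (4,1) = 4.
Completed grid: 3 1 4 2 / 2 4 1 3 / 1 3 2 4 / 4 2 3 1.

4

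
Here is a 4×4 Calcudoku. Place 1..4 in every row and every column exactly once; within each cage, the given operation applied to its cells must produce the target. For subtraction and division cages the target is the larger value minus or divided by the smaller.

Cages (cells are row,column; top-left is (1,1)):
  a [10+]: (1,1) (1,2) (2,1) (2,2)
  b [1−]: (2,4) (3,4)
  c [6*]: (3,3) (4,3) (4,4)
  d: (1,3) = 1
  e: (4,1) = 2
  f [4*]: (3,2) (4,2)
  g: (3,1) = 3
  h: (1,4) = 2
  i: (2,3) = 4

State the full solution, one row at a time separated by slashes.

4 3 1 2 / 1 2 4 3 / 3 1 2 4 / 2 4 3 1

Cage d is given; hence (1,3) = 1.
Cage h is a single given cell, which forces (1,4) = 2.
I is a freebie, so (2,3) = 4.
G is a freebie, so (3,1) = 3.
Row 3 now contains 3; hence (3,3) = 2.
E is a freebie, so (4,1) = 2.
2 is placed in column 3, so (4,3) = 3.
3 is placed in row 4, which forces (4,4) = 1.
Column 1 already has 3, leaving (1,1) = 4.
Cage a has sum 10; hence (1,2) = 3.
Column 1 now contains 2, which forces (2,1) = 1.
Cage a needs sum 10, which forces (2,2) = 2.
Column 4 now contains 1, which forces (2,4) = 3.
Cage f needs two cells with product 4, so (3,2) = 1.
Column 4 now contains 1, so (3,4) = 4.
1 is placed in row 4, so (4,2) = 4.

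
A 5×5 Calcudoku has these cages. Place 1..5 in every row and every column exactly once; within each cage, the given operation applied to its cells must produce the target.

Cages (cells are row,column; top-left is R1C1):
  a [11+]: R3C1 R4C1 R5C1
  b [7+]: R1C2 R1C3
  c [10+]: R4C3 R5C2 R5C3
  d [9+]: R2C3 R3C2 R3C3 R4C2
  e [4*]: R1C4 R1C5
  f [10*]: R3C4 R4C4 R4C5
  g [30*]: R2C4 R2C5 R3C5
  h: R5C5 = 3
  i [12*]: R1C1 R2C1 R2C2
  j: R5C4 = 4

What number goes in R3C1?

J is a freebie, so R5C4 = 4.
Cage h is a single given cell, leaving R5C5 = 3.
Column 4 already has 4, which forces R1C4 = 1.
The two cells of cage e must have product 4, leaving R1C5 = 4.
The 3 cells of cage g must have product 30; hence R2C4 = 3.
Cage i has product 12; hence R1C1 = 3.
Cage f has product 10, leaving R4C5 = 1.
In row 2, 5 can only go at R2C5, so R2C5 = 5.
Column 5 now contains 5, so R3C5 = 2.
Row 3 now contains 2, which forces R3C4 = 5.
Cage f needs product 10, which forces R4C4 = 2.
Row 3 now contains 5, leaving R3C1 = 4.
The 4 cells of cage d must have sum 9, leaving R3C2 = 1.
Row 3 now contains 4, so R3C3 = 3.
The 3 cells of cage a must have sum 11; hence R4C1 = 5.
3 is placed in column 3; hence R4C3 = 4.
Cage a needs sum 11, leaving R5C1 = 2.
Row 5 already has 2, so R5C2 = 5.
5 is placed in row 5, leaving R5C3 = 1.
5 is placed in column 2, which forces R1C2 = 2.
The two cells of cage b must have sum 7; hence R1C3 = 5.
Column 1 now contains 4; hence R2C1 = 1.
Column 2 now contains 1; hence R2C2 = 4.
1 is placed in column 3, which forces R2C3 = 2.
Row 4 now contains 4, which forces R4C2 = 3.
Filled in: 3 2 5 1 4 / 1 4 2 3 5 / 4 1 3 5 2 / 5 3 4 2 1 / 2 5 1 4 3.

4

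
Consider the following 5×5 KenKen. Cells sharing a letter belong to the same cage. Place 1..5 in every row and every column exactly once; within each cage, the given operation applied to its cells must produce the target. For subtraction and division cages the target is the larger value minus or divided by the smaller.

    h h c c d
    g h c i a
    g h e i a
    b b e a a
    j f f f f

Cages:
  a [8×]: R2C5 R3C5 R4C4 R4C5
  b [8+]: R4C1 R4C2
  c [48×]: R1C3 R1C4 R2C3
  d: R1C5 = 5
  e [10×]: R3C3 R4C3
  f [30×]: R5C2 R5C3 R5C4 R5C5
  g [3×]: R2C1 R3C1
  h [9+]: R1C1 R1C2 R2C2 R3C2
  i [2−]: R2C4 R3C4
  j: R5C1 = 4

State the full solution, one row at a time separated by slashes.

2 1 3 4 5 / 3 2 4 5 1 / 1 4 5 3 2 / 5 3 2 1 4 / 4 5 1 2 3

Cage c has product 48, leaving R1C3 = 3.
The 3 cells of cage c must have product 48, leaving R1C4 = 4.
Cage d is given, leaving R1C5 = 5.
Cage c needs product 48; hence R2C3 = 4.
The 4 cells of cage a must have product 8, so R4C4 = 1.
J is a freebie, leaving R5C1 = 4.
Row 4 needs a 4, and only R4C5 is open for it.
The only place for 4 in row 3 is R3C2.
Cage h has sum 9, so R1C1 = 2.
Cage h has sum 9; hence R1C2 = 1.
The 4 cells of cage h must have sum 9, which forces R2C2 = 2.
Row 2 already has 2, so R2C5 = 1.
Column 5 now contains 1; hence R3C5 = 2.
Column 5 now contains 2, so R5C5 = 3.
1 is placed in row 2; hence R2C1 = 3.
3 is placed in row 2; hence R2C4 = 5.
Cage g's pair has product 3, leaving R3C1 = 1.
2 is placed in row 3, leaving R3C3 = 5.
5 is placed in column 4, leaving R3C4 = 3.
3 is placed in column 1, so R4C1 = 5.
5 is placed in row 4; hence R4C2 = 3.
The two cells of cage e must have product 10, so R4C3 = 2.
Row 5 already has 3, which forces R5C2 = 5.
Cage f has product 30, so R5C3 = 1.
Cage f has product 30; hence R5C4 = 2.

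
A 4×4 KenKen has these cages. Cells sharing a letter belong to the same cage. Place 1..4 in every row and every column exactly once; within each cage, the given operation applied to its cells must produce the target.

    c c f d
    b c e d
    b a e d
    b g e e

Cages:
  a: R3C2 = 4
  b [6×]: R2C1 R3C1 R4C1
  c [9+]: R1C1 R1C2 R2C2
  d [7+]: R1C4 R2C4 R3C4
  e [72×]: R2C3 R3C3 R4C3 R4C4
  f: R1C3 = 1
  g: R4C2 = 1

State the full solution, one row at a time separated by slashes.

4 3 1 2 / 1 2 3 4 / 3 4 2 1 / 2 1 4 3

F is a freebie, which forces R1C3 = 1.
Cage a is given, which forces R3C2 = 4.
Cage g is given, leaving R4C2 = 1.
Cage e needs product 72, so R4C4 = 3.
Cage c has sum 9, so R1C1 = 4.
Row 1 now contains 4, which forces R1C4 = 2.
Column 4 now contains 2, which forces R3C4 = 1.
Row 4 now contains 3, so R4C1 = 2.
Row 4 now contains 2, so R4C3 = 4.
Row 1 now contains 2, which forces R1C2 = 3.
Cage b has product 6; hence R2C1 = 1.
The 3 cells of cage c must have sum 9, leaving R2C2 = 2.
Row 2 now contains 2, so R2C3 = 3.
Column 4 now contains 1, leaving R2C4 = 4.
1 is placed in row 3, which forces R3C1 = 3.
Column 3 already has 3, leaving R3C3 = 2.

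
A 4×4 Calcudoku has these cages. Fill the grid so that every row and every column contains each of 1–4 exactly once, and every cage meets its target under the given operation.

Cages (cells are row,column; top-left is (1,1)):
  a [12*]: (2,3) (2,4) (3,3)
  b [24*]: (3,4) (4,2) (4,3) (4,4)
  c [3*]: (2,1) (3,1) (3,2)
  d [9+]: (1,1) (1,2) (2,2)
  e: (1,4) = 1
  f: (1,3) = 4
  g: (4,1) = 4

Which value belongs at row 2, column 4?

2

Cage f is given; hence (1,3) = 4.
Cage e is given, which forces (1,4) = 1.
Cage c needs product 3, so (2,1) = 1.
1 is placed in row 2, leaving (2,3) = 3.
Cage c has product 3, leaving (3,1) = 3.
Cage c has product 3; hence (3,2) = 1.
Row 3 now contains 1, which forces (3,3) = 2.
Row 3 already has 2, so (3,4) = 4.
Cage g is a single given cell, leaving (4,1) = 4.
2 is placed in column 3, so (4,3) = 1.
3 is placed in column 1, which forces (1,1) = 2.
The 3 cells of cage d must have sum 9; hence (1,2) = 3.
The 3 cells of cage d must have sum 9, leaving (2,2) = 4.
4 is placed in column 4, leaving (2,4) = 2.
Column 2 already has 3, which forces (4,2) = 2.
Column 4 now contains 2, so (4,4) = 3.
Filled in: 2 3 4 1 / 1 4 3 2 / 3 1 2 4 / 4 2 1 3.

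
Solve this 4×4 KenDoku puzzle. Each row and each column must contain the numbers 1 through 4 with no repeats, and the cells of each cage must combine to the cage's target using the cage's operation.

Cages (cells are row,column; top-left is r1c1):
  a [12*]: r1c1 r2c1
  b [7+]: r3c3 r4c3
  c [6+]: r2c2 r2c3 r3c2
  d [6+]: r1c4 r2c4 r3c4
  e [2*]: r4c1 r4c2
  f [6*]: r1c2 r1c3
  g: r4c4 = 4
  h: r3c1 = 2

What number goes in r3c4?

3

H is a freebie, leaving r3c1 = 2.
Column 1 now contains 2, which forces r4c1 = 1.
1 is placed in row 4; hence r4c2 = 2.
G is a freebie, so r4c4 = 4.
2 is placed in column 2, leaving r1c2 = 3.
Cage f needs two cells with product 6, leaving r1c3 = 2.
Row 1 already has 2; hence r1c4 = 1.
Column 3 now contains 2, which forces r2c3 = 1.
Column 2 now contains 3, so r3c2 = 1.
The two cells of cage b must have sum 7, leaving r3c3 = 4.
1 is placed in column 4; hence r3c4 = 3.
4 is placed in row 4, so r4c3 = 3.
Row 1 now contains 3, so r1c1 = 4.
The two cells of cage a must have product 12, leaving r2c1 = 3.
Row 2 already has 1, so r2c2 = 4.
Column 4 now contains 3, leaving r2c4 = 2.
The full grid is 4 3 2 1 / 3 4 1 2 / 2 1 4 3 / 1 2 3 4.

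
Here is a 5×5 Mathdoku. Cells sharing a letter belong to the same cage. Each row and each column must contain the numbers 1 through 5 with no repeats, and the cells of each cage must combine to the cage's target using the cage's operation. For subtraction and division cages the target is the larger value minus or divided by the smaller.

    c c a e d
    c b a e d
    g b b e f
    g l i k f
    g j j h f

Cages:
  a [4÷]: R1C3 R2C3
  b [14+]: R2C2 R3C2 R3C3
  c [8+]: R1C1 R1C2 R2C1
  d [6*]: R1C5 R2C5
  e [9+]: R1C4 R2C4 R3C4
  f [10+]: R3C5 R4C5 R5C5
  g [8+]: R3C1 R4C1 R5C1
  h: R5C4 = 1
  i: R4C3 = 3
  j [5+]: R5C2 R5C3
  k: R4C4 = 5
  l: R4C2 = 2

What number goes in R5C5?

5

Cage b needs sum 14, which forces R2C2 = 5.
Cage b has sum 14, which forces R3C2 = 4.
Cage b has sum 14, leaving R3C3 = 5.
Cage l is a single given cell, which forces R4C2 = 2.
I is a freebie, which forces R4C3 = 3.
Cage k is a single given cell; hence R4C4 = 5.
H is a freebie, which forces R5C4 = 1.
Cage f needs sum 10, which forces R3C5 = 1.
Cage f has sum 10, so R4C5 = 4.
Row 5 already has 1, leaving R5C2 = 3.
Cage j needs two cells with sum 5; hence R5C3 = 2.
The 3 cells of cage f must have sum 10, which forces R5C5 = 5.
Column 2 now contains 3, so R1C2 = 1.
Row 1 already has 1, so R1C3 = 4.
Column 3 now contains 4, leaving R2C3 = 1.
The 3 cells of cage g must have sum 8; hence R3C1 = 3.
Row 3 now contains 3, leaving R3C4 = 2.
Row 4 now contains 4, leaving R4C1 = 1.
5 is placed in row 5, so R5C1 = 4.
Column 1 already has 3; hence R1C1 = 5.
Column 4 now contains 2, which forces R1C4 = 3.
3 is placed in row 1, so R1C5 = 2.
4 is placed in column 1, which forces R2C1 = 2.
The 3 cells of cage e must have sum 9, so R2C4 = 4.
Column 5 now contains 2, so R2C5 = 3.
Completed grid: 5 1 4 3 2 / 2 5 1 4 3 / 3 4 5 2 1 / 1 2 3 5 4 / 4 3 2 1 5.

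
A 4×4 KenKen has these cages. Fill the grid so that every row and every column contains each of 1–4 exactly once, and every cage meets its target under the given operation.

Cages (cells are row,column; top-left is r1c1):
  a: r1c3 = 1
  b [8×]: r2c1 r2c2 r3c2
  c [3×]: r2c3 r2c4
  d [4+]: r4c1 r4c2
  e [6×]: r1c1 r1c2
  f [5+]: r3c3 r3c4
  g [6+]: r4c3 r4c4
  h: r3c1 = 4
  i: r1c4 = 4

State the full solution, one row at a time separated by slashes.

3 2 1 4 / 2 4 3 1 / 4 1 2 3 / 1 3 4 2

Cage a is a single given cell; hence r1c3 = 1.
I is a freebie, so r1c4 = 4.
Column 3 now contains 1, leaving r2c3 = 3.
Row 2 now contains 3, leaving r2c4 = 1.
H is a freebie, which forces r3c1 = 4.
Row 3 now contains 4; hence r3c3 = 2.
2 is placed in row 3, leaving r3c4 = 3.
Column 3 already has 2, so r4c3 = 4.
Column 4 now contains 4, leaving r4c4 = 2.
Column 1 already has 4, leaving r2c1 = 2.
The 3 cells of cage b must have product 8, leaving r2c2 = 4.
2 is placed in row 3, leaving r3c2 = 1.
1 is placed in column 2; hence r4c2 = 3.
Column 1 already has 2, which forces r1c1 = 3.
Column 2 now contains 3; hence r1c2 = 2.
Row 4 already has 3, leaving r4c1 = 1.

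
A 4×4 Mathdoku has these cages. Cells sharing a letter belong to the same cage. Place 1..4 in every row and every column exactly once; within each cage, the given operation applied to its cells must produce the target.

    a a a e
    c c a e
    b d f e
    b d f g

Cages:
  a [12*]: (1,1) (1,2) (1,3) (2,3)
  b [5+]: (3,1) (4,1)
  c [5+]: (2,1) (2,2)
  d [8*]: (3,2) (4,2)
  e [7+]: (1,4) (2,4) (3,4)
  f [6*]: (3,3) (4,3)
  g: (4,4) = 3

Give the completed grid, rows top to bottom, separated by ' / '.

3 1 4 2 / 2 3 1 4 / 4 2 3 1 / 1 4 2 3

G is a freebie, which forces (4,4) = 3.
Cage f's pair has product 6; hence (3,3) = 3.
Row 4 already has 3, which forces (4,3) = 2.
Cage a has product 12; hence (1,3) = 4.
2 is placed in column 3, leaving (2,3) = 1.
The two cells of cage d must have product 8, which forces (3,2) = 2.
2 is placed in row 4, leaving (4,2) = 4.
The two cells of cage c must have sum 5; hence (2,1) = 2.
Column 2 already has 4, so (2,2) = 3.
Row 2 already has 2, leaving (2,4) = 4.
The two cells of cage b must have sum 5, which forces (3,1) = 4.
Column 4 now contains 4, leaving (3,4) = 1.
Row 4 already has 4; hence (4,1) = 1.
Column 1 already has 1, which forces (1,1) = 3.
Column 2 now contains 3, which forces (1,2) = 1.
Column 4 now contains 1, which forces (1,4) = 2.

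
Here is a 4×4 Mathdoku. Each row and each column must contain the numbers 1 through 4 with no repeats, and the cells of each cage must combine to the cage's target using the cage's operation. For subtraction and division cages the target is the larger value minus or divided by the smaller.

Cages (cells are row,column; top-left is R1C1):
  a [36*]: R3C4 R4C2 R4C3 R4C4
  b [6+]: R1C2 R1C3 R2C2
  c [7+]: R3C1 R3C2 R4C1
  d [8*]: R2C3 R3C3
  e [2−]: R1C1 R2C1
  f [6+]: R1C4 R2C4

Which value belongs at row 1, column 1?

Cage a needs product 36, so R3C4 = 3.
In row 4, 2 can only go at R4C1, so R4C1 = 2.
The only place for 2 in row 3 is R3C3.
2 is placed in column 3; hence R2C3 = 4.
Row 2 already has 4, which forces R2C4 = 2.
Column 4 already has 2, which forces R1C4 = 4.
Column 4 already has 4, which forces R4C4 = 1.
Row 1 already has 4, so R1C2 = 2.
Cage a needs product 36; hence R4C2 = 4.
Row 4 already has 1, leaving R4C3 = 3.
Column 3 already has 3, so R1C3 = 1.
Cage b has sum 6, so R2C2 = 3.
Cage c has sum 7, which forces R3C1 = 4.
Column 2 already has 4, so R3C2 = 1.
Row 1 already has 1, which forces R1C1 = 3.
Row 2 already has 3, leaving R2C1 = 1.
Filled in: 3 2 1 4 / 1 3 4 2 / 4 1 2 3 / 2 4 3 1.

3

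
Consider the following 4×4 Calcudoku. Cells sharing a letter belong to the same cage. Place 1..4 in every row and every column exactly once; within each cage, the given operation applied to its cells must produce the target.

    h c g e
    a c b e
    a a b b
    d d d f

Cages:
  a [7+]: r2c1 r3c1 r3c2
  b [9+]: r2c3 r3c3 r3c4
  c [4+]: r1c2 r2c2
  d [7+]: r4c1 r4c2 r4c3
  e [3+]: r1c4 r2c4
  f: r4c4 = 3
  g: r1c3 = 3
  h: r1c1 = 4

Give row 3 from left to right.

3 2 1 4

Cage h is given, which forces r1c1 = 4.
G is a freebie, which forces r1c3 = 3.
F is a freebie, which forces r4c4 = 3.
Row 1 already has 3; hence r1c2 = 1.
Row 1 now contains 1, leaving r1c4 = 2.
The two cells of cage c must have sum 4; hence r2c2 = 3.
Cage b has sum 9, so r2c3 = 4.
Column 4 now contains 2, leaving r2c4 = 1.
Cage b has sum 9; hence r3c3 = 1.
The 3 cells of cage b must have sum 9; hence r3c4 = 4.
Column 3 now contains 1, leaving r4c3 = 2.
Row 2 now contains 1, which forces r2c1 = 2.
Cage a needs sum 7; hence r3c1 = 3.
4 is placed in row 3, so r3c2 = 2.
Row 4 already has 2, so r4c1 = 1.
Row 4 already has 2, so r4c2 = 4.
Filled in: 4 1 3 2 / 2 3 4 1 / 3 2 1 4 / 1 4 2 3.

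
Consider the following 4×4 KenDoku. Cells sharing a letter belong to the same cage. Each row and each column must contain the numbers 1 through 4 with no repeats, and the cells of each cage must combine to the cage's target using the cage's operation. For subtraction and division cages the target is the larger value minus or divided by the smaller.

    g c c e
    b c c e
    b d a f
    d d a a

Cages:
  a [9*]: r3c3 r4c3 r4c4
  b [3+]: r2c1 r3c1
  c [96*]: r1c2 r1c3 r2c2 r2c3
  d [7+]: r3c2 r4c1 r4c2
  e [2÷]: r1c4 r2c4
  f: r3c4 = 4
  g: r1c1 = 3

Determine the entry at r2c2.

3

G is a freebie, which forces r1c1 = 3.
Cage a has product 9, which forces r3c3 = 3.
F is a freebie, so r3c4 = 4.
The 3 cells of cage a must have product 9; hence r4c3 = 1.
Cage a has product 9, leaving r4c4 = 3.
Cage c needs product 96, so r1c2 = 4.
The 4 cells of cage c must have product 96, leaving r1c3 = 2.
2 is placed in row 1, leaving r1c4 = 1.
The 4 cells of cage c must have product 96, which forces r2c2 = 3.
Cage c needs product 96, which forces r2c3 = 4.
1 is placed in column 4, which forces r2c4 = 2.
The 3 cells of cage d must have sum 7, which forces r3c2 = 1.
4 is placed in column 2; hence r4c2 = 2.
Row 2 now contains 2, leaving r2c1 = 1.
1 is placed in row 3, which forces r3c1 = 2.
2 is placed in row 4, leaving r4c1 = 4.
Filled in: 3 4 2 1 / 1 3 4 2 / 2 1 3 4 / 4 2 1 3.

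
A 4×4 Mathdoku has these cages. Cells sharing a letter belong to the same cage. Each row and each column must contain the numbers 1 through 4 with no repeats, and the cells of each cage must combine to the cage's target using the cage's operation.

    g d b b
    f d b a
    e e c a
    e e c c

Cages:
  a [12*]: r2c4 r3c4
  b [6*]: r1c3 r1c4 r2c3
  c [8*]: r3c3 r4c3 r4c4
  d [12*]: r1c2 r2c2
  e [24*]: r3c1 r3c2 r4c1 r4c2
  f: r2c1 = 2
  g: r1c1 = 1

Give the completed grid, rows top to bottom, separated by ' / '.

1 4 3 2 / 2 3 1 4 / 4 1 2 3 / 3 2 4 1

G is a freebie, so r1c1 = 1.
Cage f is given, so r2c1 = 2.
Cage b has product 6, leaving r2c3 = 1.
Cage c needs product 8, which forces r4c4 = 1.
Cage e has product 24, leaving r3c2 = 1.
1 is placed in row 4; hence r4c2 = 2.
Row 4 already has 2, leaving r4c3 = 4.
Cage e has product 24, so r3c1 = 4.
Column 3 already has 4, so r3c3 = 2.
Row 3 already has 4, leaving r3c4 = 3.
4 is placed in row 4, so r4c1 = 3.
Column 3 now contains 2, which forces r1c3 = 3.
Column 4 already has 3; hence r1c4 = 2.
Column 4 already has 3; hence r2c4 = 4.
Row 1 now contains 3, which forces r1c2 = 4.
4 is placed in row 2, so r2c2 = 3.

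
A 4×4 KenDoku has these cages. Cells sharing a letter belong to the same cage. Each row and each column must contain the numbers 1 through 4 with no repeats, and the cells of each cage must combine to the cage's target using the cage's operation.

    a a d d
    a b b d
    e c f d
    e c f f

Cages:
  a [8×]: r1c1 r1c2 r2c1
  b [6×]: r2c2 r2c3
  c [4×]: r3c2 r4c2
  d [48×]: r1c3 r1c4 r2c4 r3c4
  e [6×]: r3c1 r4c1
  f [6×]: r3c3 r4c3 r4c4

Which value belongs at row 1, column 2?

In row 1, 3 can only go at r1c4, so r1c4 = 3.
Row 4 needs a 4, and only r4c2 is open for it.
Column 2 already has 4, leaving r3c2 = 1.
1 is placed in column 2, so r1c2 = 2.
2 is placed in row 1; hence r1c3 = 4.
Column 2 now contains 2, which forces r2c2 = 3.
3 is placed in row 2, so r2c3 = 2.
Column 3 already has 2; hence r3c3 = 3.
Column 3 already has 3; hence r4c3 = 1.
Row 4 already has 1, so r4c4 = 2.
4 is placed in row 1, leaving r1c1 = 1.
The 3 cells of cage a must have product 8, leaving r2c1 = 4.
Cage d has product 48, so r2c4 = 1.
3 is placed in row 3, leaving r3c1 = 2.
2 is placed in column 4, so r3c4 = 4.
2 is placed in row 4, which forces r4c1 = 3.
Completed grid: 1 2 4 3 / 4 3 2 1 / 2 1 3 4 / 3 4 1 2.

2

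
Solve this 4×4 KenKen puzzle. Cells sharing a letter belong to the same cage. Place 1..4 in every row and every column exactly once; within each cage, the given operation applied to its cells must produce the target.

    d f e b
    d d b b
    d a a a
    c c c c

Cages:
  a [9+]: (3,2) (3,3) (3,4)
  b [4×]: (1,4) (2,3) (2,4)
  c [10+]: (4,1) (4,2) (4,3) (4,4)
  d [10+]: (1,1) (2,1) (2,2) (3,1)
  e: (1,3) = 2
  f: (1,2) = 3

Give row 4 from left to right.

Cage f is a single given cell, leaving (1,2) = 3.
E is a freebie, which forces (1,3) = 2.
2 is placed in row 1, which forces (1,4) = 1.
Column 3 now contains 2; hence (2,3) = 1.
Column 4 already has 1, so (2,4) = 4.
1 is placed in row 1, which forces (1,1) = 4.
The 4 cells of cage d must have sum 10, leaving (2,1) = 3.
Row 2 already has 4, so (2,2) = 2.
Cage d needs sum 10; hence (3,1) = 1.
2 is placed in column 2, which forces (3,2) = 4.
4 is placed in row 3, so (3,3) = 3.
Row 3 now contains 3, which forces (3,4) = 2.
Column 1 already has 1; hence (4,1) = 2.
Column 2 already has 4, which forces (4,2) = 1.
Column 3 already has 3, which forces (4,3) = 4.
Column 4 now contains 2; hence (4,4) = 3.
Filled in: 4 3 2 1 / 3 2 1 4 / 1 4 3 2 / 2 1 4 3.

2 1 4 3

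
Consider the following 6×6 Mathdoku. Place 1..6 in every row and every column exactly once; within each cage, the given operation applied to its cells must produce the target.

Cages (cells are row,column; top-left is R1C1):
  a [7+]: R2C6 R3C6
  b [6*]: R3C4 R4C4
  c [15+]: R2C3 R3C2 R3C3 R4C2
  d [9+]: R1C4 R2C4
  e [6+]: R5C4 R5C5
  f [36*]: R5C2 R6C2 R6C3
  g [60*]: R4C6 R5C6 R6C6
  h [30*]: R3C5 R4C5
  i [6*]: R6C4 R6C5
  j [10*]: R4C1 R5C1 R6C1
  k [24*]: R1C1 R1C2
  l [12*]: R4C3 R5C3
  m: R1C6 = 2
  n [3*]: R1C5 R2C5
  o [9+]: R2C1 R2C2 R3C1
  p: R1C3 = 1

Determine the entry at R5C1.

1

Cage p is given, so R1C3 = 1.
Row 1 now contains 1, leaving R1C5 = 3.
Cage m is a single given cell; hence R1C6 = 2.
3 is placed in column 5; hence R2C5 = 1.
The only place for 5 in row 1 is R1C4.
The two cells of cage d must have sum 9, so R2C4 = 4.
In column 1, 3 can only go at R2C1, so R2C1 = 3.
Row 2 now contains 3, leaving R2C6 = 6.
Cage a's pair has sum 7, which forces R3C6 = 1.
Cage o needs sum 9, leaving R2C2 = 2.
2 is placed in row 2, leaving R2C3 = 5.
Row 3 already has 1, so R3C1 = 4.
Column 1 now contains 4, leaving R1C1 = 6.
Cage k's pair has product 24, leaving R1C2 = 4.
In row 6, 4 can only go at R6C6, so R6C6 = 4.
In row 4, 4 can only go at R4C3, so R4C3 = 4.
Cage l needs two cells with product 12, which forces R5C3 = 3.
3 is placed in row 5, which forces R5C6 = 5.
Column 6 now contains 5, which forces R4C6 = 3.
3 is placed in row 5, which forces R5C2 = 6.
Cage e needs two cells with sum 6, leaving R5C4 = 2.
Row 5 now contains 5, which forces R5C5 = 4.
Cage c has sum 15, so R3C2 = 3.
Cage b needs two cells with product 6, which forces R3C4 = 6.
Row 3 now contains 6, which forces R3C5 = 5.
Column 4 now contains 2, which forces R4C4 = 1.
Column 5 now contains 5; hence R4C5 = 6.
Row 5 now contains 2, leaving R5C1 = 1.
3 is placed in column 2, which forces R6C2 = 1.
1 is placed in column 4, so R6C4 = 3.
Column 5 now contains 6, which forces R6C5 = 2.
Row 3 now contains 6; hence R3C3 = 2.
Cage j has product 10; hence R4C1 = 2.
1 is placed in row 4, leaving R4C2 = 5.
2 is placed in row 6, so R6C1 = 5.
2 is placed in row 6, leaving R6C3 = 6.
Filled in: 6 4 1 5 3 2 / 3 2 5 4 1 6 / 4 3 2 6 5 1 / 2 5 4 1 6 3 / 1 6 3 2 4 5 / 5 1 6 3 2 4.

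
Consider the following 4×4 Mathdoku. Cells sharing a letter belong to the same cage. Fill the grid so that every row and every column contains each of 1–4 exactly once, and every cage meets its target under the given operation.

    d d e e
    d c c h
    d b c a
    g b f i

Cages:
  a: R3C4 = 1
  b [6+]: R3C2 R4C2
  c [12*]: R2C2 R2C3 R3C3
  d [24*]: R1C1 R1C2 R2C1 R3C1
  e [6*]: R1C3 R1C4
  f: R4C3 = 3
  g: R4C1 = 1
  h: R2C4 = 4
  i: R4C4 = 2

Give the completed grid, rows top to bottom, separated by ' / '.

4 1 2 3 / 2 3 1 4 / 3 2 4 1 / 1 4 3 2

Cage h is a single given cell; hence R2C4 = 4.
Cage a is a single given cell; hence R3C4 = 1.
Cage g is given; hence R4C1 = 1.
Cage f is given; hence R4C3 = 3.
Cage i is a single given cell, so R4C4 = 2.
Cage d has product 24; hence R1C2 = 1.
Column 3 already has 3, so R1C3 = 2.
Column 4 already has 2, leaving R1C4 = 3.
The 3 cells of cage c must have product 12; hence R2C2 = 3.
Column 3 already has 3, so R2C3 = 1.
Cage b needs two cells with sum 6, which forces R3C2 = 2.
Cage c needs product 12, so R3C3 = 4.
Row 4 already has 2, leaving R4C2 = 4.
Row 1 now contains 3, which forces R1C1 = 4.
3 is placed in row 2, so R2C1 = 2.
4 is placed in row 3, leaving R3C1 = 3.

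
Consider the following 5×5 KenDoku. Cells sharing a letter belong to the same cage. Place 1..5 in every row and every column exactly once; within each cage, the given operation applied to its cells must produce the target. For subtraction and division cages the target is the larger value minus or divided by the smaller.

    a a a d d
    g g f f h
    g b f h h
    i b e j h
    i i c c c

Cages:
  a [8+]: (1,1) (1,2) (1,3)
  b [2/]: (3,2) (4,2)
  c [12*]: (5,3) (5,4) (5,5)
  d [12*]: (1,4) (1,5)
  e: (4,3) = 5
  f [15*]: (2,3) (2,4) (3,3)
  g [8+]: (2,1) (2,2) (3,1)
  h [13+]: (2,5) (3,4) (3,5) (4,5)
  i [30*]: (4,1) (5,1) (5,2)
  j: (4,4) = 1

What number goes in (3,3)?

Cage e is a single given cell, leaving (4,3) = 5.
Cage j is a single given cell; hence (4,4) = 1.
Cage f has product 15, which forces (2,4) = 5.
The only place for 2 in column 3 is (1,3).
Column 3 needs a 4, and only (5,3) is open for it.
Row 5 now contains 4, which forces (5,4) = 3.
The 3 cells of cage c must have product 12, leaving (5,5) = 1.
Column 4 already has 3, so (1,4) = 4.
The two cells of cage d must have product 12, leaving (1,5) = 3.
Column 4 already has 4; hence (3,4) = 2.
Row 3 now contains 2, leaving (3,5) = 5.
Cage i has product 30, leaving (4,1) = 3.
Cage g needs sum 8; hence (2,2) = 3.
Row 2 already has 3; hence (2,3) = 1.
Column 3 already has 1, so (3,3) = 3.
Cage b needs two cells with quotient 2, leaving (4,2) = 2.
Row 4 already has 2, leaving (4,5) = 4.
2 is placed in column 2, which forces (5,2) = 5.
Cage a has sum 8, so (1,1) = 5.
5 is placed in column 2; hence (1,2) = 1.
Row 2 already has 1, so (2,1) = 4.
4 is placed in column 5, which forces (2,5) = 2.
Cage g has sum 8, so (3,1) = 1.
1 is placed in column 2, which forces (3,2) = 4.
Row 5 already has 5, which forces (5,1) = 2.
Filled in: 5 1 2 4 3 / 4 3 1 5 2 / 1 4 3 2 5 / 3 2 5 1 4 / 2 5 4 3 1.

3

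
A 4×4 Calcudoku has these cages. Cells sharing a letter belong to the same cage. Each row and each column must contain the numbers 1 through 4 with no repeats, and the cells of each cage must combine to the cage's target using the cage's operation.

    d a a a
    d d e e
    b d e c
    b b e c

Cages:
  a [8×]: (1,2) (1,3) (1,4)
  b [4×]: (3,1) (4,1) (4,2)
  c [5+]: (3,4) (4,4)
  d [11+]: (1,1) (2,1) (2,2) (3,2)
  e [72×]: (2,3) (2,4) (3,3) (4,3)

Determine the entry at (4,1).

1

Cage e has product 72; hence (2,4) = 3.
In row 1, 3 can only go at (1,1), so (1,1) = 3.
Row 4 needs a 3, and only (4,3) is open for it.
Row 3 needs a 3, and only (3,2) is open for it.
The only place for 2 in row 2 is (2,3).
Column 3 now contains 2, which forces (3,3) = 4.
Row 3 now contains 4; hence (3,4) = 1.
Column 4 already has 1, so (4,4) = 4.
Cage a has product 8, so (1,2) = 4.
Column 3 already has 4; hence (1,3) = 1.
4 is placed in column 4, so (1,4) = 2.
Column 2 now contains 4, leaving (2,2) = 1.
Row 3 now contains 1, which forces (3,1) = 2.
Row 4 now contains 4, which forces (4,1) = 1.
Cage b has product 4; hence (4,2) = 2.
1 is placed in row 2, leaving (2,1) = 4.
The full grid is 3 4 1 2 / 4 1 2 3 / 2 3 4 1 / 1 2 3 4.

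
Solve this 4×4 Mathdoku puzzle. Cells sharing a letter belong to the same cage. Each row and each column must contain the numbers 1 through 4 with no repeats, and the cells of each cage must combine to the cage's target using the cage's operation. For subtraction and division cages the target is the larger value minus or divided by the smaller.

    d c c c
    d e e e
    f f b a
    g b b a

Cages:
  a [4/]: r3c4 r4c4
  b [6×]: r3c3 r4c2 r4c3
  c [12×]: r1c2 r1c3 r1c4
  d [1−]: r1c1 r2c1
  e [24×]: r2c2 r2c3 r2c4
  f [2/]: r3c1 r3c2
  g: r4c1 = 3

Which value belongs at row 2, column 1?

Cage g is a single given cell, so r4c1 = 3.
Cage b needs product 6; hence r3c3 = 3.
The only place for 2 in row 1 is r1c1.
Column 1 now contains 2, which forces r2c1 = 1.
Column 1 now contains 1, so r3c1 = 4.
The two cells of cage f must have quotient 2; hence r3c2 = 2.
4 is placed in row 3, so r3c4 = 1.
Column 2 already has 2, which forces r4c2 = 1.
1 is placed in row 4; hence r4c3 = 2.
Column 4 already has 1, which forces r4c4 = 4.
Cage c has product 12, so r1c2 = 4.
Cage c has product 12; hence r1c3 = 1.
4 is placed in column 4, leaving r1c4 = 3.
The 3 cells of cage e must have product 24; hence r2c2 = 3.
2 is placed in column 3; hence r2c3 = 4.
Cage e needs product 24; hence r2c4 = 2.
The full grid is 2 4 1 3 / 1 3 4 2 / 4 2 3 1 / 3 1 2 4.

1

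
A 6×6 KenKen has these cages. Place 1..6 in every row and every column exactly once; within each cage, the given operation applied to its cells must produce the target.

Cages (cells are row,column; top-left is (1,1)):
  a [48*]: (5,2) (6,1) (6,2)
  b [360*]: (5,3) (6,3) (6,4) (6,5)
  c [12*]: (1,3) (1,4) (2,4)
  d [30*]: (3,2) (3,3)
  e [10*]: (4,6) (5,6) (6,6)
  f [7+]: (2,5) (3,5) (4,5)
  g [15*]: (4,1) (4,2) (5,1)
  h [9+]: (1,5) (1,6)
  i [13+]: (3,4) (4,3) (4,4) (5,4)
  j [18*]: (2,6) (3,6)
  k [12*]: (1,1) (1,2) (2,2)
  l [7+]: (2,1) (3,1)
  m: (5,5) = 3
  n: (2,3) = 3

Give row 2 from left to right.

Cage n is a single given cell, which forces (2,3) = 3.
3 is placed in row 2; hence (2,6) = 6.
Column 6 already has 6, which forces (3,6) = 3.
M is a freebie, which forces (5,5) = 3.
In row 2, 5 can only go at (2,1), so (2,1) = 5.
Cage l's pair has sum 7, so (3,1) = 2.
The 3 cells of cage g must have product 15; hence (4,1) = 3.
Cage g has product 15; hence (4,2) = 5.
5 is placed in column 1, leaving (5,1) = 1.
Column 2 now contains 5, which forces (3,2) = 6.
The two cells of cage d must have product 30, so (3,3) = 5.
In row 6, 1 can only go at (6,6), so (6,6) = 1.
Column 6 already has 1, leaving (4,6) = 2.
The 3 cells of cage e must have product 10, which forces (5,6) = 5.
Cage h's pair has sum 9, leaving (1,5) = 5.
Column 6 already has 5, leaving (1,6) = 4.
Cage f needs sum 7; hence (2,5) = 2.
Cage i needs sum 13, so (5,4) = 2.
5 is placed in column 5; hence (6,5) = 6.
4 is placed in row 1, which forces (1,1) = 6.
The 3 cells of cage k must have product 12, so (1,2) = 2.
Row 1 now contains 2; hence (1,3) = 1.
Row 1 already has 6, which forces (1,4) = 3.
Row 2 already has 2; hence (2,2) = 1.
Row 2 already has 1, leaving (2,4) = 4.
Column 4 already has 4, leaving (3,4) = 1.
Row 3 now contains 1, leaving (3,5) = 4.
Column 4 now contains 1; hence (4,4) = 6.
Column 5 now contains 4, leaving (4,5) = 1.
Row 5 already has 2, leaving (5,2) = 4.
Cage b needs product 360; hence (5,3) = 6.
6 is placed in row 6; hence (6,1) = 4.
Cage a needs product 48; hence (6,2) = 3.
Cage b has product 360, leaving (6,3) = 2.
Cage b has product 360; hence (6,4) = 5.
6 is placed in row 4, so (4,3) = 4.
The full grid is 6 2 1 3 5 4 / 5 1 3 4 2 6 / 2 6 5 1 4 3 / 3 5 4 6 1 2 / 1 4 6 2 3 5 / 4 3 2 5 6 1.

5 1 3 4 2 6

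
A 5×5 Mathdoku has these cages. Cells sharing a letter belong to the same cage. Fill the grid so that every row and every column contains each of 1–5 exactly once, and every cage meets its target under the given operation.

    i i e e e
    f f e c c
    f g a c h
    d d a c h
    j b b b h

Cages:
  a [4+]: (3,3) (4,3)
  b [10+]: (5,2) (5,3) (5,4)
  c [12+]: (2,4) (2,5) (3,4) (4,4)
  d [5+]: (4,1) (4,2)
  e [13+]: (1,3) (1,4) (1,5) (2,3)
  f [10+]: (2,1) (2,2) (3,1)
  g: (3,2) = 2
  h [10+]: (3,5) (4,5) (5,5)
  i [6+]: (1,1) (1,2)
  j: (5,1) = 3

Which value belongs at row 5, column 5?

2

Cage g is given; hence (3,2) = 2.
Cage j is a single given cell, leaving (5,1) = 3.
The only place for 2 in row 5 is (5,5).
The only place for 3 in row 1 is (1,4).
In row 2, 3 can only go at (2,2), so (2,2) = 3.
Cage f needs sum 10, which forces (2,1) = 2.
The 3 cells of cage f must have sum 10, so (3,1) = 5.
5 is placed in row 3, leaving (3,5) = 3.
3 is placed in column 5, so (4,5) = 5.
5 is placed in column 1, so (1,1) = 1.
The two cells of cage i must have sum 6, so (1,2) = 5.
1 is placed in row 1, leaving (1,5) = 4.
Cage c has sum 12, leaving (2,4) = 5.
4 is placed in column 5; hence (2,5) = 1.
Row 3 already has 3, which forces (3,3) = 1.
1 is placed in row 3, so (3,4) = 4.
Column 1 already has 1, which forces (4,1) = 4.
Row 4 now contains 4, leaving (4,2) = 1.
Cage a's pair has sum 4, so (4,3) = 3.
Cage c has sum 12; hence (4,4) = 2.
1 is placed in column 2; hence (5,2) = 4.
4 is placed in row 5; hence (5,3) = 5.
4 is placed in column 4; hence (5,4) = 1.
Row 1 now contains 4, so (1,3) = 2.
5 is placed in row 2, so (2,3) = 4.
Completed grid: 1 5 2 3 4 / 2 3 4 5 1 / 5 2 1 4 3 / 4 1 3 2 5 / 3 4 5 1 2.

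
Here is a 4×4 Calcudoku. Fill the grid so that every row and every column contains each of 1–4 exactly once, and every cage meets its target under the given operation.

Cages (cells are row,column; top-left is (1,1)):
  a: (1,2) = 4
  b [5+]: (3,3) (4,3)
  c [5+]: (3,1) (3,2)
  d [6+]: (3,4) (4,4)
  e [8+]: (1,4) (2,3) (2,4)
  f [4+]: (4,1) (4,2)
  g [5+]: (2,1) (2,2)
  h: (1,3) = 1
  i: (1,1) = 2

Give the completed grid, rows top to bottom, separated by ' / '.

Cage i is a single given cell, leaving (1,1) = 2.
Cage a is given, which forces (1,2) = 4.
Cage h is a single given cell, leaving (1,3) = 1.
Row 1 already has 1, which forces (1,4) = 3.
In row 3, 1 can only go at (3,2), so (3,2) = 1.
Cage g's pair has sum 5, so (2,1) = 3.
Column 2 now contains 1, which forces (2,2) = 2.
Row 2 already has 3, leaving (2,3) = 4.
Row 2 now contains 2, so (2,4) = 1.
The two cells of cage c must have sum 5; hence (3,1) = 4.
4 is placed in row 3, so (3,4) = 2.
The two cells of cage f must have sum 4, which forces (4,1) = 1.
Column 2 now contains 1, leaving (4,2) = 3.
3 is placed in row 4, leaving (4,3) = 2.
2 is placed in column 4, so (4,4) = 4.
Row 3 now contains 2, which forces (3,3) = 3.

2 4 1 3 / 3 2 4 1 / 4 1 3 2 / 1 3 2 4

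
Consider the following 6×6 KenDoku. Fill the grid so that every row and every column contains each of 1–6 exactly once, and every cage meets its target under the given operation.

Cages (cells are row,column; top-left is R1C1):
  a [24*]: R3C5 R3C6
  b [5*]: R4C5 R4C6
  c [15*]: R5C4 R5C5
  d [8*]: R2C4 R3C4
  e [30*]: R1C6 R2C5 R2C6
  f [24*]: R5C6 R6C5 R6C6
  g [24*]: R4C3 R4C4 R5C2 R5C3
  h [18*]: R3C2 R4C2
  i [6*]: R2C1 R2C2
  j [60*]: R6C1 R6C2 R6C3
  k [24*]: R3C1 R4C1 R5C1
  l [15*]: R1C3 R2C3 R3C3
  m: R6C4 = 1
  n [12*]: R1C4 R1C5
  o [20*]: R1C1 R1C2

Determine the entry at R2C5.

5

Cage m is given, which forces R6C4 = 1.
Row 2 needs a 4, and only R2C4 is open for it.
Column 4 already has 4, leaving R3C4 = 2.
In row 3, 5 can only go at R3C3, so R3C3 = 5.
The only place for 1 in row 3 is R3C1.
The only place for 3 in row 3 is R3C2.
Column 2 now contains 3, leaving R4C2 = 6.
6 is placed in row 4, so R4C4 = 3.
Column 4 now contains 3; hence R5C4 = 5.
Row 5 already has 5, leaving R5C5 = 3.
Column 4 now contains 3, which forces R1C4 = 6.
Cage n's pair has product 12, which forces R1C5 = 2.
6 is placed in row 4, so R4C1 = 4.
Cage k needs product 24, which forces R5C1 = 6.
4 is placed in column 1, so R1C1 = 5.
The two cells of cage o must have product 20, which forces R1C2 = 4.
Column 1 now contains 6, leaving R2C1 = 3.
The two cells of cage i must have product 6, so R2C2 = 2.
Row 2 already has 3, which forces R2C3 = 1.
1 is placed in column 3, which forces R4C3 = 2.
Column 2 now contains 2, leaving R5C2 = 1.
2 is placed in column 3; hence R5C3 = 4.
1 is placed in row 5, so R5C6 = 2.
Column 1 already has 3, which forces R6C1 = 2.
Column 2 now contains 2, so R6C2 = 5.
1 is placed in column 3, which forces R1C3 = 3.
Cage e needs product 30, which forces R1C6 = 1.
Column 6 now contains 1, so R4C6 = 5.
Cage j needs product 60, leaving R6C3 = 6.
Cage f needs product 24, which forces R6C5 = 4.
Cage f has product 24, so R6C6 = 3.
The 3 cells of cage e must have product 30; hence R2C5 = 5.
Column 6 now contains 5, which forces R2C6 = 6.
Column 5 already has 4; hence R3C5 = 6.
Cage a's pair has product 24, leaving R3C6 = 4.
5 is placed in row 4, so R4C5 = 1.
Completed grid: 5 4 3 6 2 1 / 3 2 1 4 5 6 / 1 3 5 2 6 4 / 4 6 2 3 1 5 / 6 1 4 5 3 2 / 2 5 6 1 4 3.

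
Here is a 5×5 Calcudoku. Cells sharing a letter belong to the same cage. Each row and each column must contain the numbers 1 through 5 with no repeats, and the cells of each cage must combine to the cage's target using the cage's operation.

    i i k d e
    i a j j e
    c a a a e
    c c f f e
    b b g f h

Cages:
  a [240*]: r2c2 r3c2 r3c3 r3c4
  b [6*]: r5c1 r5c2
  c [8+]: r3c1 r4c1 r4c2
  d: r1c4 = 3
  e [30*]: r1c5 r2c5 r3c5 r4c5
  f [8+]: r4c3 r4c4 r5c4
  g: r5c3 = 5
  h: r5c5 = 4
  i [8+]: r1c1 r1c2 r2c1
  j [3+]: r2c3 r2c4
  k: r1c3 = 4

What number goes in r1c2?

1

Cage k is given; hence r1c3 = 4.
Cage d is a single given cell; hence r1c4 = 3.
Cage a needs product 240; hence r2c2 = 4.
G is a freebie; hence r5c3 = 5.
Cage h is given; hence r5c5 = 4.
The 4 cells of cage a must have product 240; hence r3c2 = 5.
Column 3 now contains 5, so r3c3 = 3.
The 4 cells of cage a must have product 240; hence r3c4 = 4.
Column 4 already has 4, which forces r4c4 = 5.
The 3 cells of cage c must have sum 8, which forces r4c1 = 4.
In row 2, 3 can only go at r2c5, so r2c5 = 3.
Cage e has product 30; hence r1c5 = 5.
Cage i has sum 8; hence r2c1 = 5.
In row 4, 3 can only go at r4c2, so r4c2 = 3.
Cage c needs sum 8, which forces r3c1 = 1.
1 is placed in row 3, which forces r3c5 = 2.
2 is placed in column 5, leaving r4c5 = 1.
Cage b's pair has product 6, so r5c1 = 3.
Column 2 already has 3, which forces r5c2 = 2.
Row 5 now contains 2; hence r5c4 = 1.
1 is placed in column 1, leaving r1c1 = 2.
Column 2 already has 2, leaving r1c2 = 1.
Cage j needs two cells with sum 3, so r2c3 = 1.
Column 4 already has 1, which forces r2c4 = 2.
Row 4 already has 1, so r4c3 = 2.
Completed grid: 2 1 4 3 5 / 5 4 1 2 3 / 1 5 3 4 2 / 4 3 2 5 1 / 3 2 5 1 4.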